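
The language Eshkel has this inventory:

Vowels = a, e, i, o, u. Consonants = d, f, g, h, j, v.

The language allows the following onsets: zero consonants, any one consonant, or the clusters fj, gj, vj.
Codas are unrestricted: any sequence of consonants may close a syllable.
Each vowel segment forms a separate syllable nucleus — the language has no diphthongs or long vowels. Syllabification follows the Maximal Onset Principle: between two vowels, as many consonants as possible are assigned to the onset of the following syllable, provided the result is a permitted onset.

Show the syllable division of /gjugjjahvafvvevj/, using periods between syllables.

gjugj.jah.vafv.vevj

The vowels are u, a, a, e — 4 nuclei, so 4 syllables.
σ1/σ2 boundary: cluster /gjj/ — the longest permitted-onset suffix is /j/; onset = /j/, preceding coda = /gj/.
σ2/σ3 boundary: cluster /hv/ — the longest permitted-onset suffix is /v/; onset = /v/, preceding coda = /h/.
σ3/σ4 boundary: cluster /fvv/ — the longest permitted-onset suffix is /v/; onset = /v/, preceding coda = /fv/.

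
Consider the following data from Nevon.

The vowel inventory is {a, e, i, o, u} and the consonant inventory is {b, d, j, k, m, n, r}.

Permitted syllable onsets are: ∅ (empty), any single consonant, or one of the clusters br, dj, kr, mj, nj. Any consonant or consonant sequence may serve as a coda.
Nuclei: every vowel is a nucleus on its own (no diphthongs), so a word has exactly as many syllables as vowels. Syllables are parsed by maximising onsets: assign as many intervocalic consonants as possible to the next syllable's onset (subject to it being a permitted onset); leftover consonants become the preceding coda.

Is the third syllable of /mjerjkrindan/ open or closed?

The vowels are e, i, a — 3 nuclei, so 3 syllables.
/e…i/ gap (V1→V2): /rjkr/ — longest licit onset from the right is /kr/, leaving /rj/ as coda.
/i…a/ gap (V2→V3): /nd/ — longest licit onset from the right is /d/, leaving /n/ as coda.
Syllabification: mjerj.krin.dan.
Syllable 3 is /dan/ with coda /n/, so it is closed.

closed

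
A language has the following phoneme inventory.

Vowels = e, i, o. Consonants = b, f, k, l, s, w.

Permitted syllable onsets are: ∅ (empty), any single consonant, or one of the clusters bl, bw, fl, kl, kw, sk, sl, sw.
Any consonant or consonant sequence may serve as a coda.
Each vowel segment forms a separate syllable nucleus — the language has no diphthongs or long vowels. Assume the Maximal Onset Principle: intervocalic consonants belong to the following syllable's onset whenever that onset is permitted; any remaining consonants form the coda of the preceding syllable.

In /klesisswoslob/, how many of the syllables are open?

2

The vowels are e, i, o, o — 4 nuclei, so 4 syllables.
Between /e/ (V1) and /i/ (V2): just /s/ — single C goes to the following onset.
Between /i/ (V2) and /o/ (V3): /ssw/ — longest licit onset from the right is /sw/, leaving /s/ as coda.
Between /o/ (V3) and /o/ (V4): /sl/ — entire cluster is a permitted onset → onset /sl/, coda ∅.
Putting it together: kle.sis.swo.slob.
Classifying each syllable: /kle/ (open), /sis/ (closed), /swo/ (open), /slob/ (closed).
Open syllables: 2.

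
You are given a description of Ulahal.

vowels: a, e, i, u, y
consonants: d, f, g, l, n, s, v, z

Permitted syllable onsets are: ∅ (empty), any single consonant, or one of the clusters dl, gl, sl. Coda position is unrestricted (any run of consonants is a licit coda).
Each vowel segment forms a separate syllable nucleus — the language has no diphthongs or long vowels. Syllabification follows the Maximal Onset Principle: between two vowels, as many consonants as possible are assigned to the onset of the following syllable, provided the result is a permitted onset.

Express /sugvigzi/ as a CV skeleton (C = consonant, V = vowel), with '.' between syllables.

CVC.CVC.CV

Vowels present: u, i, i; each is a nucleus, giving 3 syllables.
Between /u/ (V1) and /i/ (V2): /gv/; trying suffixes from longest down, /v/ is the first permitted one, so coda /g/ | onset /v/.
Between /i/ (V2) and /i/ (V3): /gz/ splits as /g/ + /z/ (/z/ is the longest suffix that is a licit onset).
Syllabification: sug.vig.zi.
Mapping each syllable to C/V: /sug/ → CVC, /vig/ → CVC, /zi/ → CV.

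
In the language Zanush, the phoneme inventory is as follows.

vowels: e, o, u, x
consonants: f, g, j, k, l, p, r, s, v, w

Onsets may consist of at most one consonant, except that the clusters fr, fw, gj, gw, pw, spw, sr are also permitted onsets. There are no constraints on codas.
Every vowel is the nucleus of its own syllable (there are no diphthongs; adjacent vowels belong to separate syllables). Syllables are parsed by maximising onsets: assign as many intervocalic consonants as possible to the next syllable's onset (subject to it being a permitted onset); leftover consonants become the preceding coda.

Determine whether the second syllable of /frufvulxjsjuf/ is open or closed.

Nuclei (vowels): u, u, x, u → 4 syllables.
σ1/σ2 boundary: /fv/ splits as /f/ + /v/ (/v/ is the longest suffix that is a licit onset).
σ2/σ3 boundary: /l/ is a single consonant, so it becomes the next onset.
σ3/σ4 boundary: /jsj/; trying suffixes from longest down, /j/ is the first permitted one, so coda /js/ | onset /j/.
Result: fruf.vu.lxjs.juf.
Syllable 2 is /vu/; it ends in its nucleus with no coda, so it is open.

open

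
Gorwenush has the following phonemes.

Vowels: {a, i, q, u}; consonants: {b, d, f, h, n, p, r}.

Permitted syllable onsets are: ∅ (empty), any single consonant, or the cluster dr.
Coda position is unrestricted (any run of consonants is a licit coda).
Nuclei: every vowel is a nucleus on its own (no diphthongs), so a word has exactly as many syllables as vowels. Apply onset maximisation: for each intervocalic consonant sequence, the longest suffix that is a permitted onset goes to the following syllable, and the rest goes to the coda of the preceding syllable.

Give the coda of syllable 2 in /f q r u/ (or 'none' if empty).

none

Nuclei (vowels): q, u → 2 syllables.
σ1/σ2 boundary: /r/ is a single consonant, so it becomes the next onset.
So the parse is fq.ru.
Syllable 2 is /ru/: onset /r/, nucleus /u/, coda ∅.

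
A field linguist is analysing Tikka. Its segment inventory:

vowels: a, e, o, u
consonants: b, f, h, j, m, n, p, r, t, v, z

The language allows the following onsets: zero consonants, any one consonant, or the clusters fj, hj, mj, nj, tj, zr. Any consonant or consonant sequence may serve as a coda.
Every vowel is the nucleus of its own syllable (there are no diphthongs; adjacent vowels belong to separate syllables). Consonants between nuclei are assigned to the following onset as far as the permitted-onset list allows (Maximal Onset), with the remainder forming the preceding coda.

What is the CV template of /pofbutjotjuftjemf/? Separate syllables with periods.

Vowels present: o, u, o, u, e; each is a nucleus, giving 5 syllables.
σ1/σ2 boundary: /fb/ splits as /f/ + /b/ (/b/ is the longest suffix that is a licit onset).
σ2/σ3 boundary: /tj/ — entire cluster is a permitted onset → onset /tj/, coda ∅.
σ3/σ4 boundary: /tj/ is a licit onset in full, so it all attaches to the next syllable.
σ4/σ5 boundary: /ftj/ — longest licit onset from the right is /tj/, leaving /f/ as coda.
So the parse is pof.bu.tjo.tjuf.tjemf.
Mapping each syllable to C/V: /pof/ → CVC, /bu/ → CV, /tjo/ → CCV, /tjuf/ → CCVC, /tjemf/ → CCVCC.

CVC.CV.CCV.CCVC.CCVCC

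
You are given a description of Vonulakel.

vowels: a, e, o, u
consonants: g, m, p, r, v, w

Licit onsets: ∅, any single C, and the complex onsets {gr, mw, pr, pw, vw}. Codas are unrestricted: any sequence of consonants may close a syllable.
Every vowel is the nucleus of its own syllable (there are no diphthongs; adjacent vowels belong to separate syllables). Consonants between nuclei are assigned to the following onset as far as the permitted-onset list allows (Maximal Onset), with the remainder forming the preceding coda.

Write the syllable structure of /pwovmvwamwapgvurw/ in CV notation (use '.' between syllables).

CCVCC.CCV.CCVCC.CVCC

The vowels are o, a, a, u — 4 nuclei, so 4 syllables.
V1 /o/ – V2 /a/: /vmvw/; trying suffixes from longest down, /vw/ is the first permitted one, so coda /vm/ | onset /vw/.
V2 /a/ – V3 /a/: cluster /mw/ — /mw/ is itself a permitted onset, so the whole cluster goes right; preceding coda = ∅.
V3 /a/ – V4 /u/: /pgv/ — longest licit onset from the right is /v/, leaving /pg/ as coda.
Result: pwovm.vwa.mwapg.vurw.
Mapping each syllable to C/V: /pwovm/ → CCVCC, /vwa/ → CCV, /mwapg/ → CCVCC, /vurw/ → CVCC.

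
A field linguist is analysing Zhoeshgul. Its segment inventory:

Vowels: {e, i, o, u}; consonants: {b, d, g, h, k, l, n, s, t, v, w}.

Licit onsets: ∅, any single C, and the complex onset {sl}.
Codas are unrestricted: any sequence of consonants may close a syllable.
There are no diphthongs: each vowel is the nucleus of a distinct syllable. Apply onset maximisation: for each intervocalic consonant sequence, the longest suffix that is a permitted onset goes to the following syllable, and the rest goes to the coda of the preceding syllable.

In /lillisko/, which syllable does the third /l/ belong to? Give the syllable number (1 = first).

The vowels are i, i, o — 3 nuclei, so 3 syllables.
Between /i/ (V1) and /i/ (V2): /ll/; trying suffixes from longest down, /l/ is the first permitted one, so coda /l/ | onset /l/.
Between /i/ (V2) and /o/ (V3): /sk/ — longest licit onset from the right is /k/, leaving /s/ as coda.
Putting it together: lil.lis.ko.
The third /l/ is in the onset of syllable 2 (/lis/).

2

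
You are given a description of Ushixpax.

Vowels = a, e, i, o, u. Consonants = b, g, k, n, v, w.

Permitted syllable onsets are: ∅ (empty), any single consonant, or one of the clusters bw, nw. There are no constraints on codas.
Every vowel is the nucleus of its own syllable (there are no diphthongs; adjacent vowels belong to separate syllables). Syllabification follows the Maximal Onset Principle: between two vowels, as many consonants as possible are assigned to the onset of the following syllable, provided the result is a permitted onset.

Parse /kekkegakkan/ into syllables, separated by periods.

Nuclei (vowels): e, e, a, a → 4 syllables.
σ1/σ2 boundary: /kk/; trying suffixes from longest down, /k/ is the first permitted one, so coda /k/ | onset /k/.
σ2/σ3 boundary: just /g/ — single C goes to the following onset.
σ3/σ4 boundary: cluster /kk/ — the longest permitted-onset suffix is /k/; onset = /k/, preceding coda = /k/.

kek.ke.gak.kan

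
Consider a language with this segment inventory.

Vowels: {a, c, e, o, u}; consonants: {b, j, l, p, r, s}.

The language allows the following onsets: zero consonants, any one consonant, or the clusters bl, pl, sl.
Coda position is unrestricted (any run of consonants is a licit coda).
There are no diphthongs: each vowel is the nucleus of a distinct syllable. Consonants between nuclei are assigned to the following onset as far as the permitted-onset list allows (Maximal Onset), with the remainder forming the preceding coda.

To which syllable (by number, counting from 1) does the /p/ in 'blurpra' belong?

The vowels are u, a — 2 nuclei, so 2 syllables.
σ1/σ2 boundary: /rpr/ — longest licit onset from the right is /r/, leaving /rp/ as coda.
Result: blurp.ra.
The /p/ is in the coda of syllable 1 (/blurp/).

1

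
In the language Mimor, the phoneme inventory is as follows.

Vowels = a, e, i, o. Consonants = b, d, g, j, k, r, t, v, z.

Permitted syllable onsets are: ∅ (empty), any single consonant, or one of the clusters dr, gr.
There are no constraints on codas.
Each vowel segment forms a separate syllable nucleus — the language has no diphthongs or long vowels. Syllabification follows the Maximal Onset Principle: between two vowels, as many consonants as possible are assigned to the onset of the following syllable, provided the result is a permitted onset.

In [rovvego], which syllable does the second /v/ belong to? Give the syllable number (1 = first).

Nuclei (vowels): o, e, o → 3 syllables.
/o…e/ gap (V1→V2): cluster /vv/ — the longest permitted-onset suffix is /v/; onset = /v/, preceding coda = /v/.
/e…o/ gap (V2→V3): /g/ → onset of the next syllable (single consonants are always licit onsets).
Putting it together: rov.ve.go.
The second /v/ is in the onset of syllable 2 (/ve/).

2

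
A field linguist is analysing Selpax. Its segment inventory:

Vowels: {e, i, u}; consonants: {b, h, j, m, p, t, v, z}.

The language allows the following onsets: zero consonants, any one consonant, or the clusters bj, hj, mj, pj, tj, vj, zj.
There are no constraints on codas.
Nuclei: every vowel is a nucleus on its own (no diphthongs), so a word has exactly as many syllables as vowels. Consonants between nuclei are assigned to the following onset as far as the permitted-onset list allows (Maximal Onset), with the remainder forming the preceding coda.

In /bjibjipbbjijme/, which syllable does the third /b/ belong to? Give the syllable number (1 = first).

2

The vowels are i, i, i, e — 4 nuclei, so 4 syllables.
/i…i/ gap (V1→V2): /bj/ is a licit onset in full, so it all attaches to the next syllable.
/i…i/ gap (V2→V3): /pbbj/; trying suffixes from longest down, /bj/ is the first permitted one, so coda /pb/ | onset /bj/.
/i…e/ gap (V3→V4): /jm/ splits as /j/ + /m/ (/m/ is the longest suffix that is a licit onset).
So the parse is bji.bjipb.bjij.me.
The third /b/ is in the coda of syllable 2 (/bjipb/).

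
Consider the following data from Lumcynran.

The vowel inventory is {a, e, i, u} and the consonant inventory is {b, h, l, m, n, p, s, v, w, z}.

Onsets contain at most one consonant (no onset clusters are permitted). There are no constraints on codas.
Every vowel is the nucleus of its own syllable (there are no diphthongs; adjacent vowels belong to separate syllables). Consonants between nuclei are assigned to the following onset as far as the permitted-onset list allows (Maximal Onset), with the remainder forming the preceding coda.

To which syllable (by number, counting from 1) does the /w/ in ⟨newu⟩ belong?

2

The vowels are e, u — 2 nuclei, so 2 syllables.
/e…u/ gap (V1→V2): /w/ → onset of the next syllable (single consonants are always licit onsets).
Result: ne.wu.
The /w/ is in the onset of syllable 2 (/wu/).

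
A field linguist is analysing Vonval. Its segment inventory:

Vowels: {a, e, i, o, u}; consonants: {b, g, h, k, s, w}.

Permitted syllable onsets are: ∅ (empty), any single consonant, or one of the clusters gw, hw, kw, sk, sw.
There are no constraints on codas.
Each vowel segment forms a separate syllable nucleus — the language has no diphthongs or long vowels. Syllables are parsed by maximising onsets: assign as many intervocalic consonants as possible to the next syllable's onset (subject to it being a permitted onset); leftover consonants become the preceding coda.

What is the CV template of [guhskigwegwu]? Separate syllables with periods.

CVC.CCV.CCV.CCV

Nuclei (vowels): u, i, e, u → 4 syllables.
V1 /u/ – V2 /i/: /hsk/ — longest licit onset from the right is /sk/, leaving /h/ as coda.
V2 /i/ – V3 /e/: /gw/ is a licit onset in full, so it all attaches to the next syllable.
V3 /e/ – V4 /u/: cluster /gw/ — /gw/ is itself a permitted onset, so the whole cluster goes right; preceding coda = ∅.
Putting it together: guh.ski.gwe.gwu.
Mapping each syllable to C/V: /guh/ → CVC, /ski/ → CCV, /gwe/ → CCV, /gwu/ → CCV.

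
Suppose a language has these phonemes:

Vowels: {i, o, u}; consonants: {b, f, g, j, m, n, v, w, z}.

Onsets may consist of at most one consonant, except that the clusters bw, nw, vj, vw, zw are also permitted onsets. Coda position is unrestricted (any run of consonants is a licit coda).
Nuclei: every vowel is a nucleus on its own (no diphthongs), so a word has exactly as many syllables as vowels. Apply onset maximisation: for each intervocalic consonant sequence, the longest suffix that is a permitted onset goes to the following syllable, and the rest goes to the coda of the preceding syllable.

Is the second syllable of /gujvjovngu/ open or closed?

closed

Nuclei (vowels): u, o, u → 3 syllables.
σ1/σ2 boundary: cluster /jvj/ — the longest permitted-onset suffix is /vj/; onset = /vj/, preceding coda = /j/.
σ2/σ3 boundary: /vng/ — longest licit onset from the right is /g/, leaving /vn/ as coda.
Syllabification: guj.vjovn.gu.
Syllable 2 is /vjovn/ with coda /vn/, so it is closed.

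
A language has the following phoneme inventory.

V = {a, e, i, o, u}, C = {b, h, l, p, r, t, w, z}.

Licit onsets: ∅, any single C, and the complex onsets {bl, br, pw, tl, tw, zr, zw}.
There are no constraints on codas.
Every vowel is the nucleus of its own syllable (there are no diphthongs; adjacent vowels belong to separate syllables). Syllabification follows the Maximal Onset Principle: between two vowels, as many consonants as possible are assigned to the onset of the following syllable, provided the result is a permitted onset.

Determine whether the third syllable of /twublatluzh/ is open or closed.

Vowels present: u, a, u; each is a nucleus, giving 3 syllables.
V1 /u/ – V2 /a/: /bl/ — entire cluster is a permitted onset → onset /bl/, coda ∅.
V2 /a/ – V3 /u/: cluster /tl/ — /tl/ is itself a permitted onset, so the whole cluster goes right; preceding coda = ∅.
Result: twu.bla.tluzh.
Syllable 3 is /tluzh/ with coda /zh/, so it is closed.

closed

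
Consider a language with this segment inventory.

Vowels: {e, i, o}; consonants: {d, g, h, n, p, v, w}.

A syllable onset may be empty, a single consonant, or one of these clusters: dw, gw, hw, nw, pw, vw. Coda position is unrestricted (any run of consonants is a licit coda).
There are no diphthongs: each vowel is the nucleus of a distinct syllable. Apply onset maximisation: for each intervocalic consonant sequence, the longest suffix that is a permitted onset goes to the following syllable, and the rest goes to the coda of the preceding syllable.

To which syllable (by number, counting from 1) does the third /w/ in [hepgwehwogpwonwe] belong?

Vowels present: e, e, o, o, e; each is a nucleus, giving 5 syllables.
Between /e/ (V1) and /e/ (V2): /pgw/ — longest licit onset from the right is /gw/, leaving /p/ as coda.
Between /e/ (V2) and /o/ (V3): cluster /hw/ — /hw/ is itself a permitted onset, so the whole cluster goes right; preceding coda = ∅.
Between /o/ (V3) and /o/ (V4): /gpw/ — longest licit onset from the right is /pw/, leaving /g/ as coda.
Between /o/ (V4) and /e/ (V5): /nw/ — entire cluster is a permitted onset → onset /nw/, coda ∅.
Result: hep.gwe.hwog.pwo.nwe.
The third /w/ is in the onset of syllable 4 (/pwo/).

4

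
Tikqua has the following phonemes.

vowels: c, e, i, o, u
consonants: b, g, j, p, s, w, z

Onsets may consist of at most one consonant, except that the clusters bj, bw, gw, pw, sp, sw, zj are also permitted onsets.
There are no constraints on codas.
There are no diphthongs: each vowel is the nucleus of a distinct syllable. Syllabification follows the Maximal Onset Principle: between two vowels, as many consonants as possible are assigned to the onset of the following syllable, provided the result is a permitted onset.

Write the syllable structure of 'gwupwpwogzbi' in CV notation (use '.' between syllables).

CCVCC.CCVCC.CV

Vowels present: u, o, i; each is a nucleus, giving 3 syllables.
Between /u/ (V1) and /o/ (V2): /pwpw/ splits as /pw/ + /pw/ (/pw/ is the longest suffix that is a licit onset).
Between /o/ (V2) and /i/ (V3): /gzb/ splits as /gz/ + /b/ (/b/ is the longest suffix that is a licit onset).
Syllabification: gwupw.pwogz.bi.
Mapping each syllable to C/V: /gwupw/ → CCVCC, /pwogz/ → CCVCC, /bi/ → CV.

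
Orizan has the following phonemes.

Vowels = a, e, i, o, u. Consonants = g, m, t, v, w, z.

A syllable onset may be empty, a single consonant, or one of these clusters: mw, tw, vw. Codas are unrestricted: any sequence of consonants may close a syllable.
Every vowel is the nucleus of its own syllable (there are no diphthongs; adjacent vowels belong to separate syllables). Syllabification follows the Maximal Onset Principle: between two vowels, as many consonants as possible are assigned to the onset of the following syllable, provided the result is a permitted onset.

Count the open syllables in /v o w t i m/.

Vowels present: o, i; each is a nucleus, giving 2 syllables.
σ1/σ2 boundary: /wt/ splits as /w/ + /t/ (/t/ is the longest suffix that is a licit onset).
Result: vow.tim.
Classifying each syllable: /vow/ (closed), /tim/ (closed).
Open syllables: 0.

0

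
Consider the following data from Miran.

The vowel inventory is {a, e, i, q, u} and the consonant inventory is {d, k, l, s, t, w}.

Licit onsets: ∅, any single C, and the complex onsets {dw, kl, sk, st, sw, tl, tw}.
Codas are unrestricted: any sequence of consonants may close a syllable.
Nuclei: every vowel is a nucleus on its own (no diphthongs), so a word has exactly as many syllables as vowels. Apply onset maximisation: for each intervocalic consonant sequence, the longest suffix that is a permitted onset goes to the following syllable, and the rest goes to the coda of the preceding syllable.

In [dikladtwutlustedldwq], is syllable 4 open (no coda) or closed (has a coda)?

open

Vowels present: i, a, u, u, e, q; each is a nucleus, giving 6 syllables.
/i…a/ gap (V1→V2): /kl/ is a licit onset in full, so it all attaches to the next syllable.
/a…u/ gap (V2→V3): /dtw/; trying suffixes from longest down, /tw/ is the first permitted one, so coda /d/ | onset /tw/.
/u…u/ gap (V3→V4): /tl/ is a licit onset in full, so it all attaches to the next syllable.
/u…e/ gap (V4→V5): /st/ — entire cluster is a permitted onset → onset /st/, coda ∅.
/e…q/ gap (V5→V6): cluster /dldw/ — the longest permitted-onset suffix is /dw/; onset = /dw/, preceding coda = /dl/.
Putting it together: di.klad.twu.tlu.stedl.dwq.
Syllable 4 is /tlu/; it ends in its nucleus with no coda, so it is open.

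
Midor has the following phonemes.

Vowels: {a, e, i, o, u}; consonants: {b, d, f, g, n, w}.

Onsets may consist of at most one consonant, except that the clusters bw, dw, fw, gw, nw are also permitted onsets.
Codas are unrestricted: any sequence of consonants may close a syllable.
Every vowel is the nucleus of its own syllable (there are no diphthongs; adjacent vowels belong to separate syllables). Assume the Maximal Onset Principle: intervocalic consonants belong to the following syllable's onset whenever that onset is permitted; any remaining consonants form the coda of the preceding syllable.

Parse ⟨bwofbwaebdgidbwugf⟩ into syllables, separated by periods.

Vowels present: o, a, e, i, u; each is a nucleus, giving 5 syllables.
V1 /o/ – V2 /a/: /fbw/; trying suffixes from longest down, /bw/ is the first permitted one, so coda /f/ | onset /bw/.
V2 /a/ – V3 /e/: hiatus — the boundary sits between the two vowels.
V3 /e/ – V4 /i/: /bdg/; trying suffixes from longest down, /g/ is the first permitted one, so coda /bd/ | onset /g/.
V4 /i/ – V5 /u/: /dbw/; trying suffixes from longest down, /bw/ is the first permitted one, so coda /d/ | onset /bw/.

bwof.bwa.ebd.gid.bwugf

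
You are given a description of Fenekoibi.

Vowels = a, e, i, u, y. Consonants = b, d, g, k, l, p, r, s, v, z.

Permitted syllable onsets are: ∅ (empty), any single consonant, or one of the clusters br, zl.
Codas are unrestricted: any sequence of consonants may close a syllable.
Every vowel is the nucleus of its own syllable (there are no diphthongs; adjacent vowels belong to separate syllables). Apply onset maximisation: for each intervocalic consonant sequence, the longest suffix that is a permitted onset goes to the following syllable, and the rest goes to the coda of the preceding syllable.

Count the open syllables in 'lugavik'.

Nuclei (vowels): u, a, i → 3 syllables.
V1 /u/ – V2 /a/: /g/ is a single consonant, so it becomes the next onset.
V2 /a/ – V3 /i/: /v/ → onset of the next syllable (single consonants are always licit onsets).
So the parse is lu.ga.vik.
Classifying each syllable: /lu/ (open), /ga/ (open), /vik/ (closed).
Open syllables: 2.

2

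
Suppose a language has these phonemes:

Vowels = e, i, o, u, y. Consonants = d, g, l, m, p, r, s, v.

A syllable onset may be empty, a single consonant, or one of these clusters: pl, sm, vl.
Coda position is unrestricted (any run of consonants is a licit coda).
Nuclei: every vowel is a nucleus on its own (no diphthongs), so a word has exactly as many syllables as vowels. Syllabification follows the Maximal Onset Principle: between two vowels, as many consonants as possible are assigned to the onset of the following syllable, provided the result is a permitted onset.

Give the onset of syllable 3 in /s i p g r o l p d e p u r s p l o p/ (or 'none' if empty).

The vowels are i, o, e, u, o — 5 nuclei, so 5 syllables.
σ1/σ2 boundary: /pgr/ — longest licit onset from the right is /r/, leaving /pg/ as coda.
σ2/σ3 boundary: /lpd/ splits as /lp/ + /d/ (/d/ is the longest suffix that is a licit onset).
σ3/σ4 boundary: /p/ is a single consonant, so it becomes the next onset.
σ4/σ5 boundary: /rspl/ splits as /rs/ + /pl/ (/pl/ is the longest suffix that is a licit onset).
Putting it together: sipg.rolp.de.purs.plop.
Syllable 3 is /de/: onset /d/, nucleus /e/, coda ∅.

d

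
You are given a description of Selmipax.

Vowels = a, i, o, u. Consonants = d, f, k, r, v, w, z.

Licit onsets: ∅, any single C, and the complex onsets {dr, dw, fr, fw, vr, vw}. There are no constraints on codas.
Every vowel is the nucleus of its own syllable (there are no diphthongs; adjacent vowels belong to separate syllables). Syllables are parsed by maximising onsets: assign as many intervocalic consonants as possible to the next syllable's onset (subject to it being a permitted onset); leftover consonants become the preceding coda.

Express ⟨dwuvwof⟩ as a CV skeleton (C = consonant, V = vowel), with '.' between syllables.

CCV.CCVC

Nuclei (vowels): u, o → 2 syllables.
Between /u/ (V1) and /o/ (V2): /vw/ — entire cluster is a permitted onset → onset /vw/, coda ∅.
Syllabification: dwu.vwof.
Mapping each syllable to C/V: /dwu/ → CCV, /vwof/ → CCVC.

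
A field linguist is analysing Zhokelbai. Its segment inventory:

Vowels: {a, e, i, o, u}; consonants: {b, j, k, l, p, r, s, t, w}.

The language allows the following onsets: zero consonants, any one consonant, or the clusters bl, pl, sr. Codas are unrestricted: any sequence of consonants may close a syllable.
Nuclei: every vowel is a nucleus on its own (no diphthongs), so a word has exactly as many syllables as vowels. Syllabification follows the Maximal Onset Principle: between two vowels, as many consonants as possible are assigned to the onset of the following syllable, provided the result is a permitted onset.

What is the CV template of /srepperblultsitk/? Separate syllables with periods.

CCVC.CVC.CCVCC.CVCC

Vowels present: e, e, u, i; each is a nucleus, giving 4 syllables.
Between /e/ (V1) and /e/ (V2): cluster /pp/ — the longest permitted-onset suffix is /p/; onset = /p/, preceding coda = /p/.
Between /e/ (V2) and /u/ (V3): /rbl/ — longest licit onset from the right is /bl/, leaving /r/ as coda.
Between /u/ (V3) and /i/ (V4): /lts/ splits as /lt/ + /s/ (/s/ is the longest suffix that is a licit onset).
Syllabification: srep.per.blult.sitk.
Mapping each syllable to C/V: /srep/ → CCVC, /per/ → CVC, /blult/ → CCVCC, /sitk/ → CVCC.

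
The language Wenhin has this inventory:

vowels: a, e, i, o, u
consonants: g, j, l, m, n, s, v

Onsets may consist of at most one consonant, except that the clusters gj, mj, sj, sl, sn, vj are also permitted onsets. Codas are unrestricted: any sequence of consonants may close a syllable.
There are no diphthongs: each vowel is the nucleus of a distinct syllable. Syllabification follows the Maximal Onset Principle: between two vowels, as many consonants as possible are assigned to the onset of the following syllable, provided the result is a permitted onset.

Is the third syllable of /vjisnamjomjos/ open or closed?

open

The vowels are i, a, o, o — 4 nuclei, so 4 syllables.
σ1/σ2 boundary: /sn/ — entire cluster is a permitted onset → onset /sn/, coda ∅.
σ2/σ3 boundary: cluster /mj/ — /mj/ is itself a permitted onset, so the whole cluster goes right; preceding coda = ∅.
σ3/σ4 boundary: /mj/ is a licit onset in full, so it all attaches to the next syllable.
So the parse is vji.sna.mjo.mjos.
Syllable 3 is /mjo/; it ends in its nucleus with no coda, so it is open.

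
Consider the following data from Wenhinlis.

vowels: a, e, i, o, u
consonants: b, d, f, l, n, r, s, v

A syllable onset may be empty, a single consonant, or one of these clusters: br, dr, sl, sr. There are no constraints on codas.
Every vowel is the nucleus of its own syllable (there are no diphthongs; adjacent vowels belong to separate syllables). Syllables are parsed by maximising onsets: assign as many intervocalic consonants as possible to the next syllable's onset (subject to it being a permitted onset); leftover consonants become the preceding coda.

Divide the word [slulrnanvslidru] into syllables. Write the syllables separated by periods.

The vowels are u, a, i, u — 4 nuclei, so 4 syllables.
σ1/σ2 boundary: /lrn/ splits as /lr/ + /n/ (/n/ is the longest suffix that is a licit onset).
σ2/σ3 boundary: cluster /nvsl/ — the longest permitted-onset suffix is /sl/; onset = /sl/, preceding coda = /nv/.
σ3/σ4 boundary: cluster /dr/ — /dr/ is itself a permitted onset, so the whole cluster goes right; preceding coda = ∅.

slulr.nanv.sli.dru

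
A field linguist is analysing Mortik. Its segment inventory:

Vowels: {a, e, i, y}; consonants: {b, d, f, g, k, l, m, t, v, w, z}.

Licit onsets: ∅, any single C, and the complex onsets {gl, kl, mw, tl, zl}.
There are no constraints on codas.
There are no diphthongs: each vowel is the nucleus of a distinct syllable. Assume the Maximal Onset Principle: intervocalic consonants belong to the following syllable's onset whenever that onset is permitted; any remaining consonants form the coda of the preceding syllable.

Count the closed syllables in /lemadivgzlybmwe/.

The vowels are e, a, i, y, e — 5 nuclei, so 5 syllables.
/e…a/ gap (V1→V2): /m/ → onset of the next syllable (single consonants are always licit onsets).
/a…i/ gap (V2→V3): /d/ is a single consonant, so it becomes the next onset.
/i…y/ gap (V3→V4): cluster /vgzl/ — the longest permitted-onset suffix is /zl/; onset = /zl/, preceding coda = /vg/.
/y…e/ gap (V4→V5): /bmw/ — longest licit onset from the right is /mw/, leaving /b/ as coda.
Result: le.ma.divg.zlyb.mwe.
Classifying each syllable: /le/ (open), /ma/ (open), /divg/ (closed), /zlyb/ (closed), /mwe/ (open).
Closed syllables: 2.

2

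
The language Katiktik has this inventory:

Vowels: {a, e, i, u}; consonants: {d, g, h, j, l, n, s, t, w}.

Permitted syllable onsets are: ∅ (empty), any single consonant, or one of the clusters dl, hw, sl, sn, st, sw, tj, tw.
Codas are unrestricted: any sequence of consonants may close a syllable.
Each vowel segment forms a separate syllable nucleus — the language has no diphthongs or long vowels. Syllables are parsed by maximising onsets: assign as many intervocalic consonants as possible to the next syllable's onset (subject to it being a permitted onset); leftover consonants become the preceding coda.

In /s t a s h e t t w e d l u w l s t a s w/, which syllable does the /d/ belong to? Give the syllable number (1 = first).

The vowels are a, e, e, u, a — 5 nuclei, so 5 syllables.
Between /a/ (V1) and /e/ (V2): cluster /sh/ — the longest permitted-onset suffix is /h/; onset = /h/, preceding coda = /s/.
Between /e/ (V2) and /e/ (V3): /ttw/ — longest licit onset from the right is /tw/, leaving /t/ as coda.
Between /e/ (V3) and /u/ (V4): cluster /dl/ — /dl/ is itself a permitted onset, so the whole cluster goes right; preceding coda = ∅.
Between /u/ (V4) and /a/ (V5): /wlst/; trying suffixes from longest down, /st/ is the first permitted one, so coda /wl/ | onset /st/.
So the parse is stas.het.twe.dluwl.stasw.
The /d/ is in the onset of syllable 4 (/dluwl/).

4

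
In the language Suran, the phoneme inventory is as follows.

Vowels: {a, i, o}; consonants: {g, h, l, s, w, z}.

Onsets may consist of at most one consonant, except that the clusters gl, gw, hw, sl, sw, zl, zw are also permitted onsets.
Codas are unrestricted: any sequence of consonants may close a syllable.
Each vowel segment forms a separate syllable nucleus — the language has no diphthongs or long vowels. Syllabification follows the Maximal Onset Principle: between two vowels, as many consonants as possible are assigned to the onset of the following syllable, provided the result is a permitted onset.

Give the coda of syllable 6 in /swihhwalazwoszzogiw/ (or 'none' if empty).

w

The vowels are i, a, a, o, o, i — 6 nuclei, so 6 syllables.
V1 /i/ – V2 /a/: /hhw/ — longest licit onset from the right is /hw/, leaving /h/ as coda.
V2 /a/ – V3 /a/: /l/ is a single consonant, so it becomes the next onset.
V3 /a/ – V4 /o/: /zw/ is a licit onset in full, so it all attaches to the next syllable.
V4 /o/ – V5 /o/: cluster /szz/ — the longest permitted-onset suffix is /z/; onset = /z/, preceding coda = /sz/.
V5 /o/ – V6 /i/: just /g/ — single C goes to the following onset.
So the parse is swih.hwa.la.zwosz.zo.giw.
Syllable 6 is /giw/: onset /g/, nucleus /i/, coda /w/.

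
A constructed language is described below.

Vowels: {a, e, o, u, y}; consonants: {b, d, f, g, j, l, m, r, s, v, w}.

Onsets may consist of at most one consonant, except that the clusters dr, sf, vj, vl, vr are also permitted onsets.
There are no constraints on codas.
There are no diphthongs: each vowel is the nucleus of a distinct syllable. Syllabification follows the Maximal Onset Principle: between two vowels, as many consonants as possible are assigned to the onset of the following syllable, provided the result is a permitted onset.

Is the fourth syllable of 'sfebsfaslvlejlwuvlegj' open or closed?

open

The vowels are e, a, e, u, e — 5 nuclei, so 5 syllables.
/e…a/ gap (V1→V2): /bsf/ splits as /b/ + /sf/ (/sf/ is the longest suffix that is a licit onset).
/a…e/ gap (V2→V3): /slvl/ — longest licit onset from the right is /vl/, leaving /sl/ as coda.
/e…u/ gap (V3→V4): cluster /jlw/ — the longest permitted-onset suffix is /w/; onset = /w/, preceding coda = /jl/.
/u…e/ gap (V4→V5): cluster /vl/ — /vl/ is itself a permitted onset, so the whole cluster goes right; preceding coda = ∅.
So the parse is sfeb.sfasl.vlejl.wu.vlegj.
Syllable 4 is /wu/; it ends in its nucleus with no coda, so it is open.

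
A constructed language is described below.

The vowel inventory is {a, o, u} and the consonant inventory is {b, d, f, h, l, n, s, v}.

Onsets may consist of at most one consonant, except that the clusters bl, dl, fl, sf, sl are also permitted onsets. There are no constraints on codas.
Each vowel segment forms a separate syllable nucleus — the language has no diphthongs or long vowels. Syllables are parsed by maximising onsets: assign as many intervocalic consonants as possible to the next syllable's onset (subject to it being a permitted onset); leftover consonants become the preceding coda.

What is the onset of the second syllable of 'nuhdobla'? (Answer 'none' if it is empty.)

Nuclei (vowels): u, o, a → 3 syllables.
σ1/σ2 boundary: /hd/ splits as /h/ + /d/ (/d/ is the longest suffix that is a licit onset).
σ2/σ3 boundary: cluster /bl/ — /bl/ is itself a permitted onset, so the whole cluster goes right; preceding coda = ∅.
Result: nuh.do.bla.
Syllable 2 is /do/: onset /d/, nucleus /o/, coda ∅.

d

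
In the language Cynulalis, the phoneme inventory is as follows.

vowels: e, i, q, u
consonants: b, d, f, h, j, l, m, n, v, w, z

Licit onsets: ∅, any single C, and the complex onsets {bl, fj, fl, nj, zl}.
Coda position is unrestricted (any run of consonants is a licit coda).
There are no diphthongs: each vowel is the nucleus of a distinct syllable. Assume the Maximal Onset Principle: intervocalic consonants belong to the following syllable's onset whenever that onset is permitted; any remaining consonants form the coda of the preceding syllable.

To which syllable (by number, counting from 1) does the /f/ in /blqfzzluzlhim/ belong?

1

The vowels are q, u, i — 3 nuclei, so 3 syllables.
V1 /q/ – V2 /u/: /fzzl/ splits as /fz/ + /zl/ (/zl/ is the longest suffix that is a licit onset).
V2 /u/ – V3 /i/: /zlh/ — longest licit onset from the right is /h/, leaving /zl/ as coda.
Putting it together: blqfz.zluzl.him.
The /f/ is in the coda of syllable 1 (/blqfz/).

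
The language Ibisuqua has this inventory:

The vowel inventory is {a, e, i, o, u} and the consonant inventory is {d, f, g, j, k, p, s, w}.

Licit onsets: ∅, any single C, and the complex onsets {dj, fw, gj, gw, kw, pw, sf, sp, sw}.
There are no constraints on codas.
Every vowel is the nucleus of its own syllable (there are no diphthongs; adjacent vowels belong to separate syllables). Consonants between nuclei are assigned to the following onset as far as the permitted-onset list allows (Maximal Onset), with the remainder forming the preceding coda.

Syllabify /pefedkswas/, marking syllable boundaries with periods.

pe.fedk.swas

Vowels present: e, e, a; each is a nucleus, giving 3 syllables.
V1 /e/ – V2 /e/: /f/ → onset of the next syllable (single consonants are always licit onsets).
V2 /e/ – V3 /a/: /dksw/ — longest licit onset from the right is /sw/, leaving /dk/ as coda.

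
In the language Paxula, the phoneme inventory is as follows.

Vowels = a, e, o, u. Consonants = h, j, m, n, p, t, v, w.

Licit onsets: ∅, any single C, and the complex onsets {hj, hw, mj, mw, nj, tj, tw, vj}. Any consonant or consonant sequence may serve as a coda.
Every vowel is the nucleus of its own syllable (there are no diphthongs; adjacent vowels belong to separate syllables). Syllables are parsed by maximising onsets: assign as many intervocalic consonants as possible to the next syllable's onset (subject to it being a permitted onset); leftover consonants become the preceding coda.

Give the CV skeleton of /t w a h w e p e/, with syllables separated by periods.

CCV.CCV.CV

Vowels present: a, e, e; each is a nucleus, giving 3 syllables.
σ1/σ2 boundary: /hw/ — entire cluster is a permitted onset → onset /hw/, coda ∅.
σ2/σ3 boundary: just /p/ — single C goes to the following onset.
Putting it together: twa.hwe.pe.
Mapping each syllable to C/V: /twa/ → CCV, /hwe/ → CCV, /pe/ → CV.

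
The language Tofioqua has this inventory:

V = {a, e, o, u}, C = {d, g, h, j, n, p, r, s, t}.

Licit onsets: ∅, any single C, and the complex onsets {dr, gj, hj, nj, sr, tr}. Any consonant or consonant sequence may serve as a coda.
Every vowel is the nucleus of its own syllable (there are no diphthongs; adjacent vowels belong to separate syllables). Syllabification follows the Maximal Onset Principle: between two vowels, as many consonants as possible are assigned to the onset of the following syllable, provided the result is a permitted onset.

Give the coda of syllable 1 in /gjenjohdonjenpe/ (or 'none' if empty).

none

Vowels present: e, o, o, e, e; each is a nucleus, giving 5 syllables.
σ1/σ2 boundary: cluster /nj/ — /nj/ is itself a permitted onset, so the whole cluster goes right; preceding coda = ∅.
σ2/σ3 boundary: /hd/ splits as /h/ + /d/ (/d/ is the longest suffix that is a licit onset).
σ3/σ4 boundary: /nj/ — entire cluster is a permitted onset → onset /nj/, coda ∅.
σ4/σ5 boundary: /np/; trying suffixes from longest down, /p/ is the first permitted one, so coda /n/ | onset /p/.
So the parse is gje.njoh.do.njen.pe.
Syllable 1 is /gje/: onset /gj/, nucleus /e/, coda ∅.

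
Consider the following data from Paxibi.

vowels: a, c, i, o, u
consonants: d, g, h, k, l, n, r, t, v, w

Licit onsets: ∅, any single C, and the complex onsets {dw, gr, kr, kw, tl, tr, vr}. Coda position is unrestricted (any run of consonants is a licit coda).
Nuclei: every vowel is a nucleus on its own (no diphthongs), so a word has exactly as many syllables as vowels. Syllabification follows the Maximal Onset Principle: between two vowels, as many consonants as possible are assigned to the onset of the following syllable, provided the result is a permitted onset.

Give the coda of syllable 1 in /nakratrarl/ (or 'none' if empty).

none

Nuclei (vowels): a, a, a → 3 syllables.
Between /a/ (V1) and /a/ (V2): cluster /kr/ — /kr/ is itself a permitted onset, so the whole cluster goes right; preceding coda = ∅.
Between /a/ (V2) and /a/ (V3): /tr/ — entire cluster is a permitted onset → onset /tr/, coda ∅.
Syllabification: na.kra.trarl.
Syllable 1 is /na/: onset /n/, nucleus /a/, coda ∅.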